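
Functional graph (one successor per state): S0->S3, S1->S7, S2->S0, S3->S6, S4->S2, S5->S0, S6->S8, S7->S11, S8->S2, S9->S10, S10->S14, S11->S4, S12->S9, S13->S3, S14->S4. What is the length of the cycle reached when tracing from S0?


Trace from S0 until a state repeats:
  S0 -> S3 -> S6 -> S8 -> S2 -> S0
S0 first seen at step 0, revisited at step 5.
Cycle length = 5 - 0 = 5

5


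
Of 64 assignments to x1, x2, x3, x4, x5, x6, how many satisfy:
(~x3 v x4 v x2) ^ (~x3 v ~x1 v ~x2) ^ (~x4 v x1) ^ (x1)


CNF with 4 clauses over 6 vars (64 assignments).
An assignment satisfies CNF iff every clause has >=1 true literal.
Check each row (bits = x1,x2,x3,x4,x5,x6; clause T/F shown):
  row 0 [000000]: clauses=TTTF -> 0
  row 1 [000001]: clauses=TTTF -> 0
  row 2 [000010]: clauses=TTTF -> 0
  row 3 [000011]: clauses=TTTF -> 0
  row 4 [000100]: clauses=TTFF -> 0
  (every remaining row is evaluated the same way; all 64 results are listed next)
Full result column, 8 rows per line (x1,x2,x3 fixed per line; x4,x5,x6 runs 000..111 left to right):
  rows 0-7 [x1,x2,x3=000]: 00000000  (ones: 0)
  rows 8-15 [x1,x2,x3=001]: 00000000  (ones: 0)
  rows 16-23 [x1,x2,x3=010]: 00000000  (ones: 0)
  rows 24-31 [x1,x2,x3=011]: 00000000  (ones: 0)
  rows 32-39 [x1,x2,x3=100]: 11111111  (ones: 8)
  rows 40-47 [x1,x2,x3=101]: 00001111  (ones: 4)
  rows 48-55 [x1,x2,x3=110]: 11111111  (ones: 8)
  rows 56-63 [x1,x2,x3=111]: 00000000  (ones: 0)
Satisfying assignments = 0+0+0+0+8+4+8+0 = 20

20


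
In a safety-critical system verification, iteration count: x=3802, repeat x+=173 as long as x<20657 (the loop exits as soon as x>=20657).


Step 1: x goes from 3802 toward 20657 by 173; the body runs while x<20657, so iterations = ceil((bound-start)/step)
Step 2: Distance=16855
Step 3: ceil(16855/173)=98

98


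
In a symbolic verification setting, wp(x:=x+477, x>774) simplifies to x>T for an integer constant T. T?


Formula: wp(x:=E, P) = P[E/x] (substitute E for x in postcondition)
Step 1: Postcondition: x>774
Step 2: Substitute x+477 for x: x+477>774
Step 3: Solve for x: x > 774-477 = 297

297


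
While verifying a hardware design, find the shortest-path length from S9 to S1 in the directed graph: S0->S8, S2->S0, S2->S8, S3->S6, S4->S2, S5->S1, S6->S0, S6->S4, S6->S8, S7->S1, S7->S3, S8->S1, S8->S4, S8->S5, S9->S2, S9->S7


BFS layer-by-layer from S9:
  dist 0: {S9}
  dist 1: {S2, S7}
  dist 2: {S0, S1, S3, S8}
  -> S1 reached at distance 2
Shortest path length = 2

2


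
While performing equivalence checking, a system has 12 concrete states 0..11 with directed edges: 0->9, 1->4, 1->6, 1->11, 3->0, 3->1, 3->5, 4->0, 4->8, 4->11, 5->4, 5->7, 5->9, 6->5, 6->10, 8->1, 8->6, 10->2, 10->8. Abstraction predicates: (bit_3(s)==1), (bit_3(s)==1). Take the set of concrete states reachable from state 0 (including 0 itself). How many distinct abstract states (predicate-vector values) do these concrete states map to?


BFS from 0:
Concrete reachable: {0, 9}
Abstract via predicates (bit_3(s)==1), (bit_3(s)==1):
  (0,0) <- {0}
  (1,1) <- {9}
Distinct abstract states = 2

2


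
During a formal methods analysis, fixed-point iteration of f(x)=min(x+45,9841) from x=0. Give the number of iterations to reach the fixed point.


Step 1: x=0, cap=9841, increment=45
Step 2: x grows by 45 each step until capped at 9841; fixed point is x=9841
Step 3: iterations = ceil(9841/45) = 219

219


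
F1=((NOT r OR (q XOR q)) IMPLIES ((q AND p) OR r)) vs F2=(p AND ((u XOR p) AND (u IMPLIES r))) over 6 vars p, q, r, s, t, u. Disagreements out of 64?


F1 = ((NOT r OR (q XOR q)) IMPLIES ((q AND p) OR r))
F2 = (p AND ((u XOR p) AND (u IMPLIES r)))
Evaluate both on each of 64 rows (bits = p,q,r,s,t,u):
  row 0 [000000]: F1=0 F2=0 -> 0
  row 1 [000001]: F1=0 F2=0 -> 0
  row 2 [000010]: F1=0 F2=0 -> 0
  row 3 [000011]: F1=0 F2=0 -> 0
  row 4 [000100]: F1=0 F2=0 -> 0
  (every remaining row is evaluated the same way; all 64 results are listed next)
Full result column, 8 rows per line (p,q,r fixed per line; s,t,u runs 000..111 left to right):
  rows 0-7 [p,q,r=000]: 00000000  (ones: 0)
  rows 8-15 [p,q,r=001]: 11111111  (ones: 8)
  rows 16-23 [p,q,r=010]: 00000000  (ones: 0)
  rows 24-31 [p,q,r=011]: 11111111  (ones: 8)
  rows 32-39 [p,q,r=100]: 10101010  (ones: 4)
  rows 40-47 [p,q,r=101]: 01010101  (ones: 4)
  rows 48-55 [p,q,r=110]: 01010101  (ones: 4)
  rows 56-63 [p,q,r=111]: 01010101  (ones: 4)
Disagreements = 0+8+0+8+4+4+4+4 = 32

32


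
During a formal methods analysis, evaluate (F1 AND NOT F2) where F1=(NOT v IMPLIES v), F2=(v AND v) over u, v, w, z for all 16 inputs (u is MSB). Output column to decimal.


F1 = (NOT v IMPLIES v)
F2 = (v AND v)
Counterexample to F1=>F2 is where F1=1 and F2=0.
Evaluate each row (bits = u,v,w,z, MSB first):
  row 0 [0000]: F1=0 F2=0 -> F1&~F2 -> 0
  row 1 [0001]: F1=0 F2=0 -> F1&~F2 -> 0
  row 2 [0010]: F1=0 F2=0 -> F1&~F2 -> 0
  row 3 [0011]: F1=0 F2=0 -> F1&~F2 -> 0
  row 4 [0100]: F1=1 F2=1 -> F1&~F2 -> 0
  row 5 [0101]: F1=1 F2=1 -> F1&~F2 -> 0
  row 6 [0110]: F1=1 F2=1 -> F1&~F2 -> 0
  row 7 [0111]: F1=1 F2=1 -> F1&~F2 -> 0
  row 8 [1000]: F1=0 F2=0 -> F1&~F2 -> 0
  row 9 [1001]: F1=0 F2=0 -> F1&~F2 -> 0
  row 10 [1010]: F1=0 F2=0 -> F1&~F2 -> 0
  row 11 [1011]: F1=0 F2=0 -> F1&~F2 -> 0
  row 12 [1100]: F1=1 F2=1 -> F1&~F2 -> 0
  row 13 [1101]: F1=1 F2=1 -> F1&~F2 -> 0
  row 14 [1110]: F1=1 F2=1 -> F1&~F2 -> 0
  row 15 [1111]: F1=1 F2=1 -> F1&~F2 -> 0
Full result column, 4 rows per line (u,v fixed per line; w,z runs 00..11 left to right):
  rows 0-3 [u,v=00]: 0000  = hex 0
  rows 4-7 [u,v=01]: 0000  = hex 0
  rows 8-11 [u,v=10]: 0000  = hex 0
  rows 12-15 [u,v=11]: 0000  = hex 0
Counterexample vector (row 0 .. row 15) = 0000000000000000
Output column grouped in 4s = 0000 0000 0000 0000 = 0x0000
Convert to decimal digit by digit (value = value*16 + digit):
  0 -> 0
  0*16 + 0 = 0
  0*16 + 0 = 0
  0*16 + 0 = 0
Decimal = 0

0


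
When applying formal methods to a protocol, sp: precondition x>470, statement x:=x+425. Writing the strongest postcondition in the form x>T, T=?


Formula: sp(P, x:=E) = exists old_x. (x = E[old_x/x]) AND P[old_x/x] (old_x is the value of x before the assignment; eliminate old_x by solving x = E[old_x/x] for old_x)
Step 1: Precondition P: x>470, i.e. old_x > 470
Step 2: Assignment gives x = old_x + 425, so old_x = x - 425
Step 3: Substitute into P: x - 425 > 470
Step 4: Simplify: x > 470+425 = 895

895


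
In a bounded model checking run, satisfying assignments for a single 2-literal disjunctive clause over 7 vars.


Step 1: Total=2^7=128
Step 2: Unsat when all 2 false: 2^5=32
Step 3: Sat=128-32=96

96


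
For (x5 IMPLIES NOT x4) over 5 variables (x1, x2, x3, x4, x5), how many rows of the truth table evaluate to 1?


Formula: (x5 IMPLIES NOT x4) over 5 vars (32 rows)
Evaluate each row (x1, x2, x3, x4, x5 as bits, MSB first):
  row 0 [00000]: (0 IMPLIES NOT 0) -> 1
  row 1 [00001]: (1 IMPLIES NOT 0) -> 1
  row 2 [00010]: (0 IMPLIES NOT 1) -> 1
  row 3 [00011]: (1 IMPLIES NOT 1) -> 0
  row 4 [00100]: (0 IMPLIES NOT 0) -> 1
  row 5 [00101]: (1 IMPLIES NOT 0) -> 1
  row 6 [00110]: (0 IMPLIES NOT 1) -> 1
  row 7 [00111]: (1 IMPLIES NOT 1) -> 0
  row 8 [01000]: (0 IMPLIES NOT 0) -> 1
  row 9 [01001]: (1 IMPLIES NOT 0) -> 1
  row 10 [01010]: (0 IMPLIES NOT 1) -> 1
  row 11 [01011]: (1 IMPLIES NOT 1) -> 0
  row 12 [01100]: (0 IMPLIES NOT 0) -> 1
  row 13 [01101]: (1 IMPLIES NOT 0) -> 1
  row 14 [01110]: (0 IMPLIES NOT 1) -> 1
  row 15 [01111]: (1 IMPLIES NOT 1) -> 0
  row 16 [10000]: (0 IMPLIES NOT 0) -> 1
  row 17 [10001]: (1 IMPLIES NOT 0) -> 1
  row 18 [10010]: (0 IMPLIES NOT 1) -> 1
  row 19 [10011]: (1 IMPLIES NOT 1) -> 0
  row 20 [10100]: (0 IMPLIES NOT 0) -> 1
  row 21 [10101]: (1 IMPLIES NOT 0) -> 1
  row 22 [10110]: (0 IMPLIES NOT 1) -> 1
  row 23 [10111]: (1 IMPLIES NOT 1) -> 0
  row 24 [11000]: (0 IMPLIES NOT 0) -> 1
  row 25 [11001]: (1 IMPLIES NOT 0) -> 1
  row 26 [11010]: (0 IMPLIES NOT 1) -> 1
  row 27 [11011]: (1 IMPLIES NOT 1) -> 0
  row 28 [11100]: (0 IMPLIES NOT 0) -> 1
  row 29 [11101]: (1 IMPLIES NOT 0) -> 1
  row 30 [11110]: (0 IMPLIES NOT 1) -> 1
  row 31 [11111]: (1 IMPLIES NOT 1) -> 0
Full result column, 8 rows per line (x1,x2 fixed per line; x3,x4,x5 runs 000..111 left to right):
  rows 0-7 [x1,x2=00]: 11101110  (ones: 6)
  rows 8-15 [x1,x2=01]: 11101110  (ones: 6)
  rows 16-23 [x1,x2=10]: 11101110  (ones: 6)
  rows 24-31 [x1,x2=11]: 11101110  (ones: 6)
Count of 1-rows = 6+6+6+6 = 24

24


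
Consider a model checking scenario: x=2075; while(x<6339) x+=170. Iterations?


Step 1: x goes from 2075 toward 6339 by 170; the body runs while x<6339, so iterations = ceil((bound-start)/step)
Step 2: Distance=4264
Step 3: ceil(4264/170)=26

26


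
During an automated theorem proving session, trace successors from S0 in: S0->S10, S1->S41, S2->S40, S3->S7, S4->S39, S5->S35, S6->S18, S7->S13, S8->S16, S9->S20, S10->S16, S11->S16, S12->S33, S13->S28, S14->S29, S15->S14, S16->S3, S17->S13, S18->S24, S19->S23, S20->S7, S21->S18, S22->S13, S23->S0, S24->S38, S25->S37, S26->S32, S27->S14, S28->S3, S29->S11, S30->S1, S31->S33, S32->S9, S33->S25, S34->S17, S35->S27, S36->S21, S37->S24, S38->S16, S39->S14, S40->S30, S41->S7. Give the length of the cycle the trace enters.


Trace from S0 until a state repeats:
  S0 -> S10 -> S16 -> S3 -> S7 -> S13 -> S28 -> S3
S3 first seen at step 3, revisited at step 7.
Cycle length = 7 - 3 = 4

4


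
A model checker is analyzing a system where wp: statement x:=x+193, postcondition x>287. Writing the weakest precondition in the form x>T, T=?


Formula: wp(x:=E, P) = P[E/x] (substitute E for x in postcondition)
Step 1: Postcondition: x>287
Step 2: Substitute x+193 for x: x+193>287
Step 3: Solve for x: x > 287-193 = 94

94


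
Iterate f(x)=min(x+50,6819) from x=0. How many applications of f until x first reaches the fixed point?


Step 1: x=0, cap=6819, increment=50
Step 2: x grows by 50 each step until capped at 6819; fixed point is x=6819
Step 3: iterations = ceil(6819/50) = 137

137


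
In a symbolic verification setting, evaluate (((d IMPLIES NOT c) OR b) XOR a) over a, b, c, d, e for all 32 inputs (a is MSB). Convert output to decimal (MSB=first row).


Formula: (((d IMPLIES NOT c) OR b) XOR a) over a, b, c, d, e (32 rows)
Evaluate each row (bits = a,b,c,d,e, MSB first):
  row 0 [00000]: (((0 IMPLIES NOT 0) OR 0) XOR 0) -> 1
  row 1 [00001]: (((0 IMPLIES NOT 0) OR 0) XOR 0) -> 1
  row 2 [00010]: (((1 IMPLIES NOT 0) OR 0) XOR 0) -> 1
  row 3 [00011]: (((1 IMPLIES NOT 0) OR 0) XOR 0) -> 1
  row 4 [00100]: (((0 IMPLIES NOT 1) OR 0) XOR 0) -> 1
  row 5 [00101]: (((0 IMPLIES NOT 1) OR 0) XOR 0) -> 1
  row 6 [00110]: (((1 IMPLIES NOT 1) OR 0) XOR 0) -> 0
  row 7 [00111]: (((1 IMPLIES NOT 1) OR 0) XOR 0) -> 0
  row 8 [01000]: (((0 IMPLIES NOT 0) OR 1) XOR 0) -> 1
  row 9 [01001]: (((0 IMPLIES NOT 0) OR 1) XOR 0) -> 1
  row 10 [01010]: (((1 IMPLIES NOT 0) OR 1) XOR 0) -> 1
  row 11 [01011]: (((1 IMPLIES NOT 0) OR 1) XOR 0) -> 1
  row 12 [01100]: (((0 IMPLIES NOT 1) OR 1) XOR 0) -> 1
  row 13 [01101]: (((0 IMPLIES NOT 1) OR 1) XOR 0) -> 1
  row 14 [01110]: (((1 IMPLIES NOT 1) OR 1) XOR 0) -> 1
  row 15 [01111]: (((1 IMPLIES NOT 1) OR 1) XOR 0) -> 1
  row 16 [10000]: (((0 IMPLIES NOT 0) OR 0) XOR 1) -> 0
  row 17 [10001]: (((0 IMPLIES NOT 0) OR 0) XOR 1) -> 0
  row 18 [10010]: (((1 IMPLIES NOT 0) OR 0) XOR 1) -> 0
  row 19 [10011]: (((1 IMPLIES NOT 0) OR 0) XOR 1) -> 0
  row 20 [10100]: (((0 IMPLIES NOT 1) OR 0) XOR 1) -> 0
  row 21 [10101]: (((0 IMPLIES NOT 1) OR 0) XOR 1) -> 0
  row 22 [10110]: (((1 IMPLIES NOT 1) OR 0) XOR 1) -> 1
  row 23 [10111]: (((1 IMPLIES NOT 1) OR 0) XOR 1) -> 1
  row 24 [11000]: (((0 IMPLIES NOT 0) OR 1) XOR 1) -> 0
  row 25 [11001]: (((0 IMPLIES NOT 0) OR 1) XOR 1) -> 0
  row 26 [11010]: (((1 IMPLIES NOT 0) OR 1) XOR 1) -> 0
  row 27 [11011]: (((1 IMPLIES NOT 0) OR 1) XOR 1) -> 0
  row 28 [11100]: (((0 IMPLIES NOT 1) OR 1) XOR 1) -> 0
  row 29 [11101]: (((0 IMPLIES NOT 1) OR 1) XOR 1) -> 0
  row 30 [11110]: (((1 IMPLIES NOT 1) OR 1) XOR 1) -> 0
  row 31 [11111]: (((1 IMPLIES NOT 1) OR 1) XOR 1) -> 0
Full result column, 4 rows per line (a,b,c fixed per line; d,e runs 00..11 left to right):
  rows 0-3 [a,b,c=000]: 1111  = hex F
  rows 4-7 [a,b,c=001]: 1100  = hex C
  rows 8-11 [a,b,c=010]: 1111  = hex F
  rows 12-15 [a,b,c=011]: 1111  = hex F
  rows 16-19 [a,b,c=100]: 0000  = hex 0
  rows 20-23 [a,b,c=101]: 0011  = hex 3
  rows 24-27 [a,b,c=110]: 0000  = hex 0
  rows 28-31 [a,b,c=111]: 0000  = hex 0
Output column (row 0 .. row 31) = 11111100111111110000001100000000
Output column grouped in 4s = 1111 1100 1111 1111 0000 0011 0000 0000 = 0xFCFF0300
Convert to decimal digit by digit (value = value*16 + digit):
  F -> 15
  15*16 + 12 (C) = 252
  252*16 + 15 (F) = 4047
  4047*16 + 15 (F) = 64767
  64767*16 + 0 = 1036272
  1036272*16 + 3 = 16580355
  16580355*16 + 0 = 265285680
  265285680*16 + 0 = 4244570880
Decimal = 4244570880

4244570880


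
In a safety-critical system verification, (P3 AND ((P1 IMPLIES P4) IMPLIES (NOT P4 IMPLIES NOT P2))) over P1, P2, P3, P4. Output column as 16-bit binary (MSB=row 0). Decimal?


Formula: (P3 AND ((P1 IMPLIES P4) IMPLIES (NOT P4 IMPLIES NOT P2))) over P1, P2, P3, P4 (16 rows)
Evaluate each row (bits = P1,P2,P3,P4, MSB first):
  row 0 [0000]: (0 AND ((0 IMPLIES 0) IMPLIES (NOT 0 IMPLIES NOT 0))) -> 0
  row 1 [0001]: (0 AND ((0 IMPLIES 1) IMPLIES (NOT 1 IMPLIES NOT 0))) -> 0
  row 2 [0010]: (1 AND ((0 IMPLIES 0) IMPLIES (NOT 0 IMPLIES NOT 0))) -> 1
  row 3 [0011]: (1 AND ((0 IMPLIES 1) IMPLIES (NOT 1 IMPLIES NOT 0))) -> 1
  row 4 [0100]: (0 AND ((0 IMPLIES 0) IMPLIES (NOT 0 IMPLIES NOT 1))) -> 0
  row 5 [0101]: (0 AND ((0 IMPLIES 1) IMPLIES (NOT 1 IMPLIES NOT 1))) -> 0
  row 6 [0110]: (1 AND ((0 IMPLIES 0) IMPLIES (NOT 0 IMPLIES NOT 1))) -> 0
  row 7 [0111]: (1 AND ((0 IMPLIES 1) IMPLIES (NOT 1 IMPLIES NOT 1))) -> 1
  row 8 [1000]: (0 AND ((1 IMPLIES 0) IMPLIES (NOT 0 IMPLIES NOT 0))) -> 0
  row 9 [1001]: (0 AND ((1 IMPLIES 1) IMPLIES (NOT 1 IMPLIES NOT 0))) -> 0
  row 10 [1010]: (1 AND ((1 IMPLIES 0) IMPLIES (NOT 0 IMPLIES NOT 0))) -> 1
  row 11 [1011]: (1 AND ((1 IMPLIES 1) IMPLIES (NOT 1 IMPLIES NOT 0))) -> 1
  row 12 [1100]: (0 AND ((1 IMPLIES 0) IMPLIES (NOT 0 IMPLIES NOT 1))) -> 0
  row 13 [1101]: (0 AND ((1 IMPLIES 1) IMPLIES (NOT 1 IMPLIES NOT 1))) -> 0
  row 14 [1110]: (1 AND ((1 IMPLIES 0) IMPLIES (NOT 0 IMPLIES NOT 1))) -> 1
  row 15 [1111]: (1 AND ((1 IMPLIES 1) IMPLIES (NOT 1 IMPLIES NOT 1))) -> 1
Full result column, 4 rows per line (P1,P2 fixed per line; P3,P4 runs 00..11 left to right):
  rows 0-3 [P1,P2=00]: 0011  = hex 3
  rows 4-7 [P1,P2=01]: 0001  = hex 1
  rows 8-11 [P1,P2=10]: 0011  = hex 3
  rows 12-15 [P1,P2=11]: 0011  = hex 3
Output column (row 0 .. row 15) = 0011000100110011
Output column grouped in 4s = 0011 0001 0011 0011 = 0x3133
Convert to decimal digit by digit (value = value*16 + digit):
  3 -> 3
  3*16 + 1 = 49
  49*16 + 3 = 787
  787*16 + 3 = 12595
Decimal = 12595

12595


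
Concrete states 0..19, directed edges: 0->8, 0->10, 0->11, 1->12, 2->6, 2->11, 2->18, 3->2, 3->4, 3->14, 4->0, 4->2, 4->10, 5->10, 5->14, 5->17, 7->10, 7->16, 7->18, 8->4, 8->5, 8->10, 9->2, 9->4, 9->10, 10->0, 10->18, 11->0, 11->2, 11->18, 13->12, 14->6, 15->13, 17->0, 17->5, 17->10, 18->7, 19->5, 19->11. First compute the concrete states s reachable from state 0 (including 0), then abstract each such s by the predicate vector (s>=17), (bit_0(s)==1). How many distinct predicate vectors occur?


BFS from 0:
Concrete reachable: {0, 2, 4, 5, 6, 7, 8, 10, 11, 14, 16, 17, 18}
Abstract via predicates (s>=17), (bit_0(s)==1):
  (0,0) <- {0, 2, 4, 6, 8, 10, 14, 16}
  (0,1) <- {5, 7, 11}
  (1,0) <- {18}
  (1,1) <- {17}
Distinct abstract states = 4

4


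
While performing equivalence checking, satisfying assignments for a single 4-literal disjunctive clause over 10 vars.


Step 1: Total=2^10=1024
Step 2: Unsat when all 4 false: 2^6=64
Step 3: Sat=1024-64=960

960


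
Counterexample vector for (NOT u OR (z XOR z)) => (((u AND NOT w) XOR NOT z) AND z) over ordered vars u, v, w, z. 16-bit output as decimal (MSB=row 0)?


F1 = (NOT u OR (z XOR z))
F2 = (((u AND NOT w) XOR NOT z) AND z)
Counterexample to F1=>F2 is where F1=1 and F2=0.
Evaluate each row (bits = u,v,w,z, MSB first):
  row 0 [0000]: F1=1 F2=0 -> F1&~F2 -> 1
  row 1 [0001]: F1=1 F2=0 -> F1&~F2 -> 1
  row 2 [0010]: F1=1 F2=0 -> F1&~F2 -> 1
  row 3 [0011]: F1=1 F2=0 -> F1&~F2 -> 1
  row 4 [0100]: F1=1 F2=0 -> F1&~F2 -> 1
  row 5 [0101]: F1=1 F2=0 -> F1&~F2 -> 1
  row 6 [0110]: F1=1 F2=0 -> F1&~F2 -> 1
  row 7 [0111]: F1=1 F2=0 -> F1&~F2 -> 1
  row 8 [1000]: F1=0 F2=0 -> F1&~F2 -> 0
  row 9 [1001]: F1=0 F2=1 -> F1&~F2 -> 0
  row 10 [1010]: F1=0 F2=0 -> F1&~F2 -> 0
  row 11 [1011]: F1=0 F2=0 -> F1&~F2 -> 0
  row 12 [1100]: F1=0 F2=0 -> F1&~F2 -> 0
  row 13 [1101]: F1=0 F2=1 -> F1&~F2 -> 0
  row 14 [1110]: F1=0 F2=0 -> F1&~F2 -> 0
  row 15 [1111]: F1=0 F2=0 -> F1&~F2 -> 0
Full result column, 4 rows per line (u,v fixed per line; w,z runs 00..11 left to right):
  rows 0-3 [u,v=00]: 1111  = hex F
  rows 4-7 [u,v=01]: 1111  = hex F
  rows 8-11 [u,v=10]: 0000  = hex 0
  rows 12-15 [u,v=11]: 0000  = hex 0
Counterexample vector (row 0 .. row 15) = 1111111100000000
Output column grouped in 4s = 1111 1111 0000 0000 = 0xFF00
Convert to decimal digit by digit (value = value*16 + digit):
  F -> 15
  15*16 + 15 (F) = 255
  255*16 + 0 = 4080
  4080*16 + 0 = 65280
Decimal = 65280

65280


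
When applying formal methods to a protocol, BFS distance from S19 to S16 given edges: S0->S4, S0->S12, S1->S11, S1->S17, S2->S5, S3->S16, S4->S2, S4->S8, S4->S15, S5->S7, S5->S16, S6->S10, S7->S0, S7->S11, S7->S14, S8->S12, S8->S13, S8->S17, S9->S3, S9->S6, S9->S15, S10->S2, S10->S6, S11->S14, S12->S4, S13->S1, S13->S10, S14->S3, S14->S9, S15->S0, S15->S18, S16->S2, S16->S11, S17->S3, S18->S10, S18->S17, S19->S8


BFS layer-by-layer from S19:
  dist 0: {S19}
  dist 1: {S8}
  dist 2: {S12, S13, S17}
  dist 3: {S1, S3, S4, S10}
  dist 4: {S2, S6, S11, S15, S16}
  -> S16 reached at distance 4
Shortest path length = 4

4


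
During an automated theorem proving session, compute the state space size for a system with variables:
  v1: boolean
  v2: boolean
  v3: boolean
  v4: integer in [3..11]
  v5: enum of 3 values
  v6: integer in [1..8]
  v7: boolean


State space = product of domain sizes of all variables.
Domain sizes:
  v1 (boolean): 2
  v2 (boolean): 2
  v3 (boolean): 2
  v4 (integer in [3..11]): 9
  v5 (enum of 3 values): 3
  v6 (integer in [1..8]): 8
  v7 (boolean): 2
Product = 2 * 2 * 2 * 9 * 3 * 8 * 2 = 3456

3456


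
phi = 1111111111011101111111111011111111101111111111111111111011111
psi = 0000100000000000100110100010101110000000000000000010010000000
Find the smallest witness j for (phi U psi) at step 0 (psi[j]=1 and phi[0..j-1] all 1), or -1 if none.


(phi U psi) at 0: need smallest j with psi[j]=1 and phi[i]=1 for all i in [0,j).
Scan from step 0:
  step 0: phi=1, psi=0 -> continue
  step 1: phi=1, psi=0 -> continue
  step 2: phi=1, psi=0 -> continue
  step 3: phi=1, psi=0 -> continue
  step 4: psi=1 and phi held for [0,4) -> witness found
Witness step = 4

4


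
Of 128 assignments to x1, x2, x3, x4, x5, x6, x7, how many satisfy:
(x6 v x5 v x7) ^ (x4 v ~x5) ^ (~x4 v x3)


CNF with 3 clauses over 7 vars (128 assignments).
An assignment satisfies CNF iff every clause has >=1 true literal.
Check each row (bits = x1,x2,x3,x4,x5,x6,x7; clause T/F shown):
  row 0 [0000000]: clauses=FTT -> 0
  row 1 [0000001]: clauses=TTT -> 1
  row 2 [0000010]: clauses=TTT -> 1
  row 3 [0000011]: clauses=TTT -> 1
  row 4 [0000100]: clauses=TFT -> 0
  (every remaining row is evaluated the same way; all 128 results are listed next)
Full result column, 8 rows per line (x1,x2,x3,x4 fixed per line; x5,x6,x7 runs 000..111 left to right):
  rows 0-7 [x1,x2,x3,x4=0000]: 01110000  (ones: 3)
  rows 8-15 [x1,x2,x3,x4=0001]: 00000000  (ones: 0)
  rows 16-23 [x1,x2,x3,x4=0010]: 01110000  (ones: 3)
  rows 24-31 [x1,x2,x3,x4=0011]: 01111111  (ones: 7)
  rows 32-39 [x1,x2,x3,x4=0100]: 01110000  (ones: 3)
  rows 40-47 [x1,x2,x3,x4=0101]: 00000000  (ones: 0)
  rows 48-55 [x1,x2,x3,x4=0110]: 01110000  (ones: 3)
  rows 56-63 [x1,x2,x3,x4=0111]: 01111111  (ones: 7)
  rows 64-71 [x1,x2,x3,x4=1000]: 01110000  (ones: 3)
  rows 72-79 [x1,x2,x3,x4=1001]: 00000000  (ones: 0)
  rows 80-87 [x1,x2,x3,x4=1010]: 01110000  (ones: 3)
  rows 88-95 [x1,x2,x3,x4=1011]: 01111111  (ones: 7)
  rows 96-103 [x1,x2,x3,x4=1100]: 01110000  (ones: 3)
  rows 104-111 [x1,x2,x3,x4=1101]: 00000000  (ones: 0)
  rows 112-119 [x1,x2,x3,x4=1110]: 01110000  (ones: 3)
  rows 120-127 [x1,x2,x3,x4=1111]: 01111111  (ones: 7)
Satisfying assignments = 3+0+3+7+3+0+3+7+3+0+3+7+3+0+3+7 = 52

52


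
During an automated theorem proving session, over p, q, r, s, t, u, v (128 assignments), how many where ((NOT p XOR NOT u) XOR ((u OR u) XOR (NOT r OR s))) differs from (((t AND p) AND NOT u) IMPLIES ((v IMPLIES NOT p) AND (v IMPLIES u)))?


F1 = ((NOT p XOR NOT u) XOR ((u OR u) XOR (NOT r OR s)))
F2 = (((t AND p) AND NOT u) IMPLIES ((v IMPLIES NOT p) AND (v IMPLIES u)))
Evaluate both on each of 128 rows (bits = p,q,r,s,t,u,v):
  row 0 [0000000]: F1=1 F2=1 -> 0
  row 1 [0000001]: F1=1 F2=1 -> 0
  row 2 [0000010]: F1=1 F2=1 -> 0
  row 3 [0000011]: F1=1 F2=1 -> 0
  row 4 [0000100]: F1=1 F2=1 -> 0
  (every remaining row is evaluated the same way; all 128 results are listed next)
Full result column, 8 rows per line (p,q,r,s fixed per line; t,u,v runs 000..111 left to right):
  rows 0-7 [p,q,r,s=0000]: 00000000  (ones: 0)
  rows 8-15 [p,q,r,s=0001]: 00000000  (ones: 0)
  rows 16-23 [p,q,r,s=0010]: 11111111  (ones: 8)
  rows 24-31 [p,q,r,s=0011]: 00000000  (ones: 0)
  rows 32-39 [p,q,r,s=0100]: 00000000  (ones: 0)
  rows 40-47 [p,q,r,s=0101]: 00000000  (ones: 0)
  rows 48-55 [p,q,r,s=0110]: 11111111  (ones: 8)
  rows 56-63 [p,q,r,s=0111]: 00000000  (ones: 0)
  rows 64-71 [p,q,r,s=1000]: 11111011  (ones: 7)
  rows 72-79 [p,q,r,s=1001]: 11111011  (ones: 7)
  rows 80-87 [p,q,r,s=1010]: 00000100  (ones: 1)
  rows 88-95 [p,q,r,s=1011]: 11111011  (ones: 7)
  rows 96-103 [p,q,r,s=1100]: 11111011  (ones: 7)
  rows 104-111 [p,q,r,s=1101]: 11111011  (ones: 7)
  rows 112-119 [p,q,r,s=1110]: 00000100  (ones: 1)
  rows 120-127 [p,q,r,s=1111]: 11111011  (ones: 7)
Disagreements = 0+0+8+0+0+0+8+0+7+7+1+7+7+7+1+7 = 60

60


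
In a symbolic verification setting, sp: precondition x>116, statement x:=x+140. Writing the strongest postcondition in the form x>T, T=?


Formula: sp(P, x:=E) = exists old_x. (x = E[old_x/x]) AND P[old_x/x] (old_x is the value of x before the assignment; eliminate old_x by solving x = E[old_x/x] for old_x)
Step 1: Precondition P: x>116, i.e. old_x > 116
Step 2: Assignment gives x = old_x + 140, so old_x = x - 140
Step 3: Substitute into P: x - 140 > 116
Step 4: Simplify: x > 116+140 = 256

256


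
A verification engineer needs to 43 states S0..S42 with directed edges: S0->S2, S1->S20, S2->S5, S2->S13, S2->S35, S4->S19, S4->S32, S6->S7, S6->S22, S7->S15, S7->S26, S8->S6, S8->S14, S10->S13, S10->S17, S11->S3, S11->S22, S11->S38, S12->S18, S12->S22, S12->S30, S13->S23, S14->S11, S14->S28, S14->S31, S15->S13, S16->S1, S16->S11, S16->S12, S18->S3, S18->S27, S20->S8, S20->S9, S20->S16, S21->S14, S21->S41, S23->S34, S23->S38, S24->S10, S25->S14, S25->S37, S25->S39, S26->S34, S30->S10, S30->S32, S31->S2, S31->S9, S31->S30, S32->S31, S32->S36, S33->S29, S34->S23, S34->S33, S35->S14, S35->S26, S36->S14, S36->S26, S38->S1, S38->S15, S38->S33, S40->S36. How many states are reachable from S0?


BFS from S0:
  layer 0: {S0}
  layer 1: {S2}
  layer 2: {S5, S13, S35}
  layer 3: {S14, S23, S26}
  layer 4: {S11, S28, S31, S34, S38}
  layer 5: {S1, S3, S9, S15, S22, S30, S33}
  layer 6: {S10, S20, S29, S32}
  layer 7: {S8, S16, S17, S36}
  layer 8: {S6, S12}
  layer 9: {S7, S18}
  layer 10: {S27}
Reachable set: {S0, S1, S2, S3, S5, S6, S7, S8, S9, S10, S11, S12, S13, S14, S15, S16, S17, S18, S20, S22, S23, S26, S27, S28, S29, S30, S31, S32, S33, S34, S35, S36, S38}
Count = 33

33


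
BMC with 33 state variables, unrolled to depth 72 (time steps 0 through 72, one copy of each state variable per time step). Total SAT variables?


BMC unrolls to depth k, creating one copy of each state var for steps 0..k.
Step count = 72 + 1 = 73 (steps 0 through 72)
Vars per step = 33
Total = 33 * 73 = 2409

2409


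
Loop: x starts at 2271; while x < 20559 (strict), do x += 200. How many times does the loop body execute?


Step 1: x goes from 2271 toward 20559 by 200; the body runs while x<20559, so iterations = ceil((bound-start)/step)
Step 2: Distance=18288
Step 3: ceil(18288/200)=92

92


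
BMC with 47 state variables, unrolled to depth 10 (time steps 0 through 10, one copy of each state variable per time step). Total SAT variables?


BMC unrolls to depth k, creating one copy of each state var for steps 0..k.
Step count = 10 + 1 = 11 (steps 0 through 10)
Vars per step = 47
Total = 47 * 11 = 517

517


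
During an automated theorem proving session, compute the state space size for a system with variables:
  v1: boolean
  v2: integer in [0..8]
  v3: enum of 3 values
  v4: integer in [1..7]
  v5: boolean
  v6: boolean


State space = product of domain sizes of all variables.
Domain sizes:
  v1 (boolean): 2
  v2 (integer in [0..8]): 9
  v3 (enum of 3 values): 3
  v4 (integer in [1..7]): 7
  v5 (boolean): 2
  v6 (boolean): 2
Product = 2 * 9 * 3 * 7 * 2 * 2 = 1512

1512


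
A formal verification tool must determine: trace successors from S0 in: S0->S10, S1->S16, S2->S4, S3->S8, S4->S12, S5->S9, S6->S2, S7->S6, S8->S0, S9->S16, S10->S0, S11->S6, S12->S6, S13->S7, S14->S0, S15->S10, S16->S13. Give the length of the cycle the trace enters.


Trace from S0 until a state repeats:
  S0 -> S10 -> S0
S0 first seen at step 0, revisited at step 2.
Cycle length = 2 - 0 = 2

2


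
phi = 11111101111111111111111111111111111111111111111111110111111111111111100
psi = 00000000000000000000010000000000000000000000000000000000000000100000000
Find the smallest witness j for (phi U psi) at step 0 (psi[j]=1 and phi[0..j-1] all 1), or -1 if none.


(phi U psi) at 0: need smallest j with psi[j]=1 and phi[i]=1 for all i in [0,j).
Scan from step 0:
  step 0: phi=1, psi=0 -> continue
  step 1: phi=1, psi=0 -> continue
  step 2: phi=1, psi=0 -> continue
  step 3: phi=1, psi=0 -> continue
  step 6: phi=0 -> phi-prefix broken from here
  step 21: psi=1 but phi already failed -> not a witness
  step 62: psi=1 but phi already failed -> not a witness
  end of trace: no witness -> -1
Witness step = -1

-1


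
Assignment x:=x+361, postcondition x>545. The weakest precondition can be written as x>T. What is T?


Formula: wp(x:=E, P) = P[E/x] (substitute E for x in postcondition)
Step 1: Postcondition: x>545
Step 2: Substitute x+361 for x: x+361>545
Step 3: Solve for x: x > 545-361 = 184

184


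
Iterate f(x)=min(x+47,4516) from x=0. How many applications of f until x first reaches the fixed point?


Step 1: x=0, cap=4516, increment=47
Step 2: x grows by 47 each step until capped at 4516; fixed point is x=4516
Step 3: iterations = ceil(4516/47) = 97

97


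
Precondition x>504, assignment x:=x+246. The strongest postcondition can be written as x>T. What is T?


Formula: sp(P, x:=E) = exists old_x. (x = E[old_x/x]) AND P[old_x/x] (old_x is the value of x before the assignment; eliminate old_x by solving x = E[old_x/x] for old_x)
Step 1: Precondition P: x>504, i.e. old_x > 504
Step 2: Assignment gives x = old_x + 246, so old_x = x - 246
Step 3: Substitute into P: x - 246 > 504
Step 4: Simplify: x > 504+246 = 750

750


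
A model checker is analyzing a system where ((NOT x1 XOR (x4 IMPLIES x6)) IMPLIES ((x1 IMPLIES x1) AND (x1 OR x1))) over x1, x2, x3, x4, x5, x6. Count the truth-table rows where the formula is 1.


Formula: ((NOT x1 XOR (x4 IMPLIES x6)) IMPLIES ((x1 IMPLIES x1) AND (x1 OR x1))) over 6 vars (64 rows)
Evaluate each row (x1, x2, x3, x4, x5, x6 as bits, MSB first):
  row 0 [000000]: ((NOT 0 XOR (0 IMPLIES 0)) IMPLIES ((0 IMPLIES 0) AND (0 OR 0))) -> 1
  row 1 [000001]: ((NOT 0 XOR (0 IMPLIES 1)) IMPLIES ((0 IMPLIES 0) AND (0 OR 0))) -> 1
  row 2 [000010]: ((NOT 0 XOR (0 IMPLIES 0)) IMPLIES ((0 IMPLIES 0) AND (0 OR 0))) -> 1
  row 3 [000011]: ((NOT 0 XOR (0 IMPLIES 1)) IMPLIES ((0 IMPLIES 0) AND (0 OR 0))) -> 1
  row 4 [000100]: ((NOT 0 XOR (1 IMPLIES 0)) IMPLIES ((0 IMPLIES 0) AND (0 OR 0))) -> 0
  (every remaining row is evaluated the same way; all 64 results are listed next)
Full result column, 8 rows per line (x1,x2,x3 fixed per line; x4,x5,x6 runs 000..111 left to right):
  rows 0-7 [x1,x2,x3=000]: 11110101  (ones: 6)
  rows 8-15 [x1,x2,x3=001]: 11110101  (ones: 6)
  rows 16-23 [x1,x2,x3=010]: 11110101  (ones: 6)
  rows 24-31 [x1,x2,x3=011]: 11110101  (ones: 6)
  rows 32-39 [x1,x2,x3=100]: 11111111  (ones: 8)
  rows 40-47 [x1,x2,x3=101]: 11111111  (ones: 8)
  rows 48-55 [x1,x2,x3=110]: 11111111  (ones: 8)
  rows 56-63 [x1,x2,x3=111]: 11111111  (ones: 8)
Count of 1-rows = 6+6+6+6+8+8+8+8 = 56

56


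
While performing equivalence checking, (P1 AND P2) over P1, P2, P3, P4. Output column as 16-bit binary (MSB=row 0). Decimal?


Formula: (P1 AND P2) over P1, P2, P3, P4 (16 rows)
Evaluate each row (bits = P1,P2,P3,P4, MSB first):
  row 0 [0000]: (0 AND 0) -> 0
  row 1 [0001]: (0 AND 0) -> 0
  row 2 [0010]: (0 AND 0) -> 0
  row 3 [0011]: (0 AND 0) -> 0
  row 4 [0100]: (0 AND 1) -> 0
  row 5 [0101]: (0 AND 1) -> 0
  row 6 [0110]: (0 AND 1) -> 0
  row 7 [0111]: (0 AND 1) -> 0
  row 8 [1000]: (1 AND 0) -> 0
  row 9 [1001]: (1 AND 0) -> 0
  row 10 [1010]: (1 AND 0) -> 0
  row 11 [1011]: (1 AND 0) -> 0
  row 12 [1100]: (1 AND 1) -> 1
  row 13 [1101]: (1 AND 1) -> 1
  row 14 [1110]: (1 AND 1) -> 1
  row 15 [1111]: (1 AND 1) -> 1
Full result column, 4 rows per line (P1,P2 fixed per line; P3,P4 runs 00..11 left to right):
  rows 0-3 [P1,P2=00]: 0000  = hex 0
  rows 4-7 [P1,P2=01]: 0000  = hex 0
  rows 8-11 [P1,P2=10]: 0000  = hex 0
  rows 12-15 [P1,P2=11]: 1111  = hex F
Output column (row 0 .. row 15) = 0000000000001111
Output column grouped in 4s = 0000 0000 0000 1111 = 0x000F
Convert to decimal digit by digit (value = value*16 + digit):
  0 -> 0
  0*16 + 0 = 0
  0*16 + 0 = 0
  0*16 + 15 (F) = 15
Decimal = 15

15


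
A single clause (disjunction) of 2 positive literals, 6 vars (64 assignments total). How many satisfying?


Step 1: Total=2^6=64
Step 2: Unsat when all 2 false: 2^4=16
Step 3: Sat=64-16=48

48


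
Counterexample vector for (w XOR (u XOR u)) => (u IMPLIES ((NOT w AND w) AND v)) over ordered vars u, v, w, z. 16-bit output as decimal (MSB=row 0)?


F1 = (w XOR (u XOR u))
F2 = (u IMPLIES ((NOT w AND w) AND v))
Counterexample to F1=>F2 is where F1=1 and F2=0.
Evaluate each row (bits = u,v,w,z, MSB first):
  row 0 [0000]: F1=0 F2=1 -> F1&~F2 -> 0
  row 1 [0001]: F1=0 F2=1 -> F1&~F2 -> 0
  row 2 [0010]: F1=1 F2=1 -> F1&~F2 -> 0
  row 3 [0011]: F1=1 F2=1 -> F1&~F2 -> 0
  row 4 [0100]: F1=0 F2=1 -> F1&~F2 -> 0
  row 5 [0101]: F1=0 F2=1 -> F1&~F2 -> 0
  row 6 [0110]: F1=1 F2=1 -> F1&~F2 -> 0
  row 7 [0111]: F1=1 F2=1 -> F1&~F2 -> 0
  row 8 [1000]: F1=0 F2=0 -> F1&~F2 -> 0
  row 9 [1001]: F1=0 F2=0 -> F1&~F2 -> 0
  row 10 [1010]: F1=1 F2=0 -> F1&~F2 -> 1
  row 11 [1011]: F1=1 F2=0 -> F1&~F2 -> 1
  row 12 [1100]: F1=0 F2=0 -> F1&~F2 -> 0
  row 13 [1101]: F1=0 F2=0 -> F1&~F2 -> 0
  row 14 [1110]: F1=1 F2=0 -> F1&~F2 -> 1
  row 15 [1111]: F1=1 F2=0 -> F1&~F2 -> 1
Full result column, 4 rows per line (u,v fixed per line; w,z runs 00..11 left to right):
  rows 0-3 [u,v=00]: 0000  = hex 0
  rows 4-7 [u,v=01]: 0000  = hex 0
  rows 8-11 [u,v=10]: 0011  = hex 3
  rows 12-15 [u,v=11]: 0011  = hex 3
Counterexample vector (row 0 .. row 15) = 0000000000110011
Output column grouped in 4s = 0000 0000 0011 0011 = 0x0033
Convert to decimal digit by digit (value = value*16 + digit):
  0 -> 0
  0*16 + 0 = 0
  0*16 + 3 = 3
  3*16 + 3 = 51
Decimal = 51

51


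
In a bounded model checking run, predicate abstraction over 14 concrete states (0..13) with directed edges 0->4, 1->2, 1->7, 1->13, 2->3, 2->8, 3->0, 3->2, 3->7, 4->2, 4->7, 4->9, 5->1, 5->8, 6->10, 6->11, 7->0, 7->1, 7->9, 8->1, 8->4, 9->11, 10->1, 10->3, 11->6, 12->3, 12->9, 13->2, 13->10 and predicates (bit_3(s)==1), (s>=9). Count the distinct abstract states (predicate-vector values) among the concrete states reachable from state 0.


BFS from 0:
Concrete reachable: {0, 1, 2, 3, 4, 6, 7, 8, 9, 10, 11, 13}
Abstract via predicates (bit_3(s)==1), (s>=9):
  (0,0) <- {0, 1, 2, 3, 4, 6, 7}
  (1,0) <- {8}
  (1,1) <- {9, 10, 11, 13}
Distinct abstract states = 3

3


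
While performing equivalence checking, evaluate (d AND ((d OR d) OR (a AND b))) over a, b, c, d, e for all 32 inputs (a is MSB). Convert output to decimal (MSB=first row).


Formula: (d AND ((d OR d) OR (a AND b))) over a, b, c, d, e (32 rows)
Evaluate each row (bits = a,b,c,d,e, MSB first):
  row 0 [00000]: (0 AND ((0 OR 0) OR (0 AND 0))) -> 0
  row 1 [00001]: (0 AND ((0 OR 0) OR (0 AND 0))) -> 0
  row 2 [00010]: (1 AND ((1 OR 1) OR (0 AND 0))) -> 1
  row 3 [00011]: (1 AND ((1 OR 1) OR (0 AND 0))) -> 1
  row 4 [00100]: (0 AND ((0 OR 0) OR (0 AND 0))) -> 0
  row 5 [00101]: (0 AND ((0 OR 0) OR (0 AND 0))) -> 0
  row 6 [00110]: (1 AND ((1 OR 1) OR (0 AND 0))) -> 1
  row 7 [00111]: (1 AND ((1 OR 1) OR (0 AND 0))) -> 1
  row 8 [01000]: (0 AND ((0 OR 0) OR (0 AND 1))) -> 0
  row 9 [01001]: (0 AND ((0 OR 0) OR (0 AND 1))) -> 0
  row 10 [01010]: (1 AND ((1 OR 1) OR (0 AND 1))) -> 1
  row 11 [01011]: (1 AND ((1 OR 1) OR (0 AND 1))) -> 1
  row 12 [01100]: (0 AND ((0 OR 0) OR (0 AND 1))) -> 0
  row 13 [01101]: (0 AND ((0 OR 0) OR (0 AND 1))) -> 0
  row 14 [01110]: (1 AND ((1 OR 1) OR (0 AND 1))) -> 1
  row 15 [01111]: (1 AND ((1 OR 1) OR (0 AND 1))) -> 1
  row 16 [10000]: (0 AND ((0 OR 0) OR (1 AND 0))) -> 0
  row 17 [10001]: (0 AND ((0 OR 0) OR (1 AND 0))) -> 0
  row 18 [10010]: (1 AND ((1 OR 1) OR (1 AND 0))) -> 1
  row 19 [10011]: (1 AND ((1 OR 1) OR (1 AND 0))) -> 1
  row 20 [10100]: (0 AND ((0 OR 0) OR (1 AND 0))) -> 0
  row 21 [10101]: (0 AND ((0 OR 0) OR (1 AND 0))) -> 0
  row 22 [10110]: (1 AND ((1 OR 1) OR (1 AND 0))) -> 1
  row 23 [10111]: (1 AND ((1 OR 1) OR (1 AND 0))) -> 1
  row 24 [11000]: (0 AND ((0 OR 0) OR (1 AND 1))) -> 0
  row 25 [11001]: (0 AND ((0 OR 0) OR (1 AND 1))) -> 0
  row 26 [11010]: (1 AND ((1 OR 1) OR (1 AND 1))) -> 1
  row 27 [11011]: (1 AND ((1 OR 1) OR (1 AND 1))) -> 1
  row 28 [11100]: (0 AND ((0 OR 0) OR (1 AND 1))) -> 0
  row 29 [11101]: (0 AND ((0 OR 0) OR (1 AND 1))) -> 0
  row 30 [11110]: (1 AND ((1 OR 1) OR (1 AND 1))) -> 1
  row 31 [11111]: (1 AND ((1 OR 1) OR (1 AND 1))) -> 1
Full result column, 4 rows per line (a,b,c fixed per line; d,e runs 00..11 left to right):
  rows 0-3 [a,b,c=000]: 0011  = hex 3
  rows 4-7 [a,b,c=001]: 0011  = hex 3
  rows 8-11 [a,b,c=010]: 0011  = hex 3
  rows 12-15 [a,b,c=011]: 0011  = hex 3
  rows 16-19 [a,b,c=100]: 0011  = hex 3
  rows 20-23 [a,b,c=101]: 0011  = hex 3
  rows 24-27 [a,b,c=110]: 0011  = hex 3
  rows 28-31 [a,b,c=111]: 0011  = hex 3
Output column (row 0 .. row 31) = 00110011001100110011001100110011
Output column grouped in 4s = 0011 0011 0011 0011 0011 0011 0011 0011 = 0x33333333
Convert to decimal digit by digit (value = value*16 + digit):
  3 -> 3
  3*16 + 3 = 51
  51*16 + 3 = 819
  819*16 + 3 = 13107
  13107*16 + 3 = 209715
  209715*16 + 3 = 3355443
  3355443*16 + 3 = 53687091
  53687091*16 + 3 = 858993459
Decimal = 858993459

858993459


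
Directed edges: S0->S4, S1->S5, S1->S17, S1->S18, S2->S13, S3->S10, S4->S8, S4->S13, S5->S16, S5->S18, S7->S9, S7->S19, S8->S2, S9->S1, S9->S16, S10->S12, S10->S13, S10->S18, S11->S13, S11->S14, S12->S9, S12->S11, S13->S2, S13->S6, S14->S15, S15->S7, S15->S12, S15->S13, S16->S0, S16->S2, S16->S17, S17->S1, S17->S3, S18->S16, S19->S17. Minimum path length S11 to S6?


BFS layer-by-layer from S11:
  dist 0: {S11}
  dist 1: {S13, S14}
  dist 2: {S2, S6, S15}
  -> S6 reached at distance 2
Shortest path length = 2

2


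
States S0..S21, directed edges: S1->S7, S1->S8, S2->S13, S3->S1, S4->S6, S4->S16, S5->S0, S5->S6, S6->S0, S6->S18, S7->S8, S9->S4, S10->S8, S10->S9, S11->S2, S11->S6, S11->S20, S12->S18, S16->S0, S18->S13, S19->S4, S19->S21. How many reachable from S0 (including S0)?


BFS from S0:
  layer 0: {S0}
Reachable set: {S0}
Count = 1

1


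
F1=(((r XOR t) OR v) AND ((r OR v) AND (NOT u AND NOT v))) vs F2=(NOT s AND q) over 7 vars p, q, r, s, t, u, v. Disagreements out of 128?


F1 = (((r XOR t) OR v) AND ((r OR v) AND (NOT u AND NOT v)))
F2 = (NOT s AND q)
Evaluate both on each of 128 rows (bits = p,q,r,s,t,u,v):
  row 0 [0000000]: F1=0 F2=0 -> 0
  row 1 [0000001]: F1=0 F2=0 -> 0
  row 2 [0000010]: F1=0 F2=0 -> 0
  row 3 [0000011]: F1=0 F2=0 -> 0
  row 4 [0000100]: F1=0 F2=0 -> 0
  (every remaining row is evaluated the same way; all 128 results are listed next)
Full result column, 8 rows per line (p,q,r,s fixed per line; t,u,v runs 000..111 left to right):
  rows 0-7 [p,q,r,s=0000]: 00000000  (ones: 0)
  rows 8-15 [p,q,r,s=0001]: 00000000  (ones: 0)
  rows 16-23 [p,q,r,s=0010]: 10000000  (ones: 1)
  rows 24-31 [p,q,r,s=0011]: 10000000  (ones: 1)
  rows 32-39 [p,q,r,s=0100]: 11111111  (ones: 8)
  rows 40-47 [p,q,r,s=0101]: 00000000  (ones: 0)
  rows 48-55 [p,q,r,s=0110]: 01111111  (ones: 7)
  rows 56-63 [p,q,r,s=0111]: 10000000  (ones: 1)
  rows 64-71 [p,q,r,s=1000]: 00000000  (ones: 0)
  rows 72-79 [p,q,r,s=1001]: 00000000  (ones: 0)
  rows 80-87 [p,q,r,s=1010]: 10000000  (ones: 1)
  rows 88-95 [p,q,r,s=1011]: 10000000  (ones: 1)
  rows 96-103 [p,q,r,s=1100]: 11111111  (ones: 8)
  rows 104-111 [p,q,r,s=1101]: 00000000  (ones: 0)
  rows 112-119 [p,q,r,s=1110]: 01111111  (ones: 7)
  rows 120-127 [p,q,r,s=1111]: 10000000  (ones: 1)
Disagreements = 0+0+1+1+8+0+7+1+0+0+1+1+8+0+7+1 = 36

36


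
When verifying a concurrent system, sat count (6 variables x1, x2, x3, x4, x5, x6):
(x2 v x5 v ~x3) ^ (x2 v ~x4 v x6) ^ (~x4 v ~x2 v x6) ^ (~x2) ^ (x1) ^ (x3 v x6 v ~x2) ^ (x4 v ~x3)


CNF with 7 clauses over 6 vars (64 assignments).
An assignment satisfies CNF iff every clause has >=1 true literal.
Check each row (bits = x1,x2,x3,x4,x5,x6; clause T/F shown):
  row 0 [000000]: clauses=TTTTFTT -> 0
  row 1 [000001]: clauses=TTTTFTT -> 0
  row 2 [000010]: clauses=TTTTFTT -> 0
  row 3 [000011]: clauses=TTTTFTT -> 0
  row 4 [000100]: clauses=TFTTFTT -> 0
  (every remaining row is evaluated the same way; all 64 results are listed next)
Full result column, 8 rows per line (x1,x2,x3 fixed per line; x4,x5,x6 runs 000..111 left to right):
  rows 0-7 [x1,x2,x3=000]: 00000000  (ones: 0)
  rows 8-15 [x1,x2,x3=001]: 00000000  (ones: 0)
  rows 16-23 [x1,x2,x3=010]: 00000000  (ones: 0)
  rows 24-31 [x1,x2,x3=011]: 00000000  (ones: 0)
  rows 32-39 [x1,x2,x3=100]: 11110101  (ones: 6)
  rows 40-47 [x1,x2,x3=101]: 00000001  (ones: 1)
  rows 48-55 [x1,x2,x3=110]: 00000000  (ones: 0)
  rows 56-63 [x1,x2,x3=111]: 00000000  (ones: 0)
Satisfying assignments = 0+0+0+0+6+1+0+0 = 7

7


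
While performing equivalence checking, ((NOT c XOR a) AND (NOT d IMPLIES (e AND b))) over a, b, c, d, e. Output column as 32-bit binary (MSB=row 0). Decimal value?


Formula: ((NOT c XOR a) AND (NOT d IMPLIES (e AND b))) over a, b, c, d, e (32 rows)
Evaluate each row (bits = a,b,c,d,e, MSB first):
  row 0 [00000]: ((NOT 0 XOR 0) AND (NOT 0 IMPLIES (0 AND 0))) -> 0
  row 1 [00001]: ((NOT 0 XOR 0) AND (NOT 0 IMPLIES (1 AND 0))) -> 0
  row 2 [00010]: ((NOT 0 XOR 0) AND (NOT 1 IMPLIES (0 AND 0))) -> 1
  row 3 [00011]: ((NOT 0 XOR 0) AND (NOT 1 IMPLIES (1 AND 0))) -> 1
  row 4 [00100]: ((NOT 1 XOR 0) AND (NOT 0 IMPLIES (0 AND 0))) -> 0
  row 5 [00101]: ((NOT 1 XOR 0) AND (NOT 0 IMPLIES (1 AND 0))) -> 0
  row 6 [00110]: ((NOT 1 XOR 0) AND (NOT 1 IMPLIES (0 AND 0))) -> 0
  row 7 [00111]: ((NOT 1 XOR 0) AND (NOT 1 IMPLIES (1 AND 0))) -> 0
  row 8 [01000]: ((NOT 0 XOR 0) AND (NOT 0 IMPLIES (0 AND 1))) -> 0
  row 9 [01001]: ((NOT 0 XOR 0) AND (NOT 0 IMPLIES (1 AND 1))) -> 1
  row 10 [01010]: ((NOT 0 XOR 0) AND (NOT 1 IMPLIES (0 AND 1))) -> 1
  row 11 [01011]: ((NOT 0 XOR 0) AND (NOT 1 IMPLIES (1 AND 1))) -> 1
  row 12 [01100]: ((NOT 1 XOR 0) AND (NOT 0 IMPLIES (0 AND 1))) -> 0
  row 13 [01101]: ((NOT 1 XOR 0) AND (NOT 0 IMPLIES (1 AND 1))) -> 0
  row 14 [01110]: ((NOT 1 XOR 0) AND (NOT 1 IMPLIES (0 AND 1))) -> 0
  row 15 [01111]: ((NOT 1 XOR 0) AND (NOT 1 IMPLIES (1 AND 1))) -> 0
  row 16 [10000]: ((NOT 0 XOR 1) AND (NOT 0 IMPLIES (0 AND 0))) -> 0
  row 17 [10001]: ((NOT 0 XOR 1) AND (NOT 0 IMPLIES (1 AND 0))) -> 0
  row 18 [10010]: ((NOT 0 XOR 1) AND (NOT 1 IMPLIES (0 AND 0))) -> 0
  row 19 [10011]: ((NOT 0 XOR 1) AND (NOT 1 IMPLIES (1 AND 0))) -> 0
  row 20 [10100]: ((NOT 1 XOR 1) AND (NOT 0 IMPLIES (0 AND 0))) -> 0
  row 21 [10101]: ((NOT 1 XOR 1) AND (NOT 0 IMPLIES (1 AND 0))) -> 0
  row 22 [10110]: ((NOT 1 XOR 1) AND (NOT 1 IMPLIES (0 AND 0))) -> 1
  row 23 [10111]: ((NOT 1 XOR 1) AND (NOT 1 IMPLIES (1 AND 0))) -> 1
  row 24 [11000]: ((NOT 0 XOR 1) AND (NOT 0 IMPLIES (0 AND 1))) -> 0
  row 25 [11001]: ((NOT 0 XOR 1) AND (NOT 0 IMPLIES (1 AND 1))) -> 0
  row 26 [11010]: ((NOT 0 XOR 1) AND (NOT 1 IMPLIES (0 AND 1))) -> 0
  row 27 [11011]: ((NOT 0 XOR 1) AND (NOT 1 IMPLIES (1 AND 1))) -> 0
  row 28 [11100]: ((NOT 1 XOR 1) AND (NOT 0 IMPLIES (0 AND 1))) -> 0
  row 29 [11101]: ((NOT 1 XOR 1) AND (NOT 0 IMPLIES (1 AND 1))) -> 1
  row 30 [11110]: ((NOT 1 XOR 1) AND (NOT 1 IMPLIES (0 AND 1))) -> 1
  row 31 [11111]: ((NOT 1 XOR 1) AND (NOT 1 IMPLIES (1 AND 1))) -> 1
Full result column, 4 rows per line (a,b,c fixed per line; d,e runs 00..11 left to right):
  rows 0-3 [a,b,c=000]: 0011  = hex 3
  rows 4-7 [a,b,c=001]: 0000  = hex 0
  rows 8-11 [a,b,c=010]: 0111  = hex 7
  rows 12-15 [a,b,c=011]: 0000  = hex 0
  rows 16-19 [a,b,c=100]: 0000  = hex 0
  rows 20-23 [a,b,c=101]: 0011  = hex 3
  rows 24-27 [a,b,c=110]: 0000  = hex 0
  rows 28-31 [a,b,c=111]: 0111  = hex 7
Output column (row 0 .. row 31) = 00110000011100000000001100000111
Output column grouped in 4s = 0011 0000 0111 0000 0000 0011 0000 0111 = 0x30700307
Convert to decimal digit by digit (value = value*16 + digit):
  3 -> 3
  3*16 + 0 = 48
  48*16 + 7 = 775
  775*16 + 0 = 12400
  12400*16 + 0 = 198400
  198400*16 + 3 = 3174403
  3174403*16 + 0 = 50790448
  50790448*16 + 7 = 812647175
Decimal = 812647175

812647175
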